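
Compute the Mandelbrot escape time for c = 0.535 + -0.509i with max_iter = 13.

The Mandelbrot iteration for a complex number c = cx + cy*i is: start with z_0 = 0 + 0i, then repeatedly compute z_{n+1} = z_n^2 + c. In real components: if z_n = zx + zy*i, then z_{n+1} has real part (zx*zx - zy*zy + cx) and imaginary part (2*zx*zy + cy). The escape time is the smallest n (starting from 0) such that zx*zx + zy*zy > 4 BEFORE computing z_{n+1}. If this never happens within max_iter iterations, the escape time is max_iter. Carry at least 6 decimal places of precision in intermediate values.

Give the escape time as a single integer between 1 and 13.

Answer: 4

Derivation:
z_0 = 0 + 0i, c = 0.5350 + -0.5090i
Iter 1: z = 0.5350 + -0.5090i, |z|^2 = 0.5453
Iter 2: z = 0.5621 + -1.0536i, |z|^2 = 1.4261
Iter 3: z = -0.2591 + -1.6936i, |z|^2 = 2.9354
Iter 4: z = -2.2661 + 0.3687i, |z|^2 = 5.2711
Escaped at iteration 4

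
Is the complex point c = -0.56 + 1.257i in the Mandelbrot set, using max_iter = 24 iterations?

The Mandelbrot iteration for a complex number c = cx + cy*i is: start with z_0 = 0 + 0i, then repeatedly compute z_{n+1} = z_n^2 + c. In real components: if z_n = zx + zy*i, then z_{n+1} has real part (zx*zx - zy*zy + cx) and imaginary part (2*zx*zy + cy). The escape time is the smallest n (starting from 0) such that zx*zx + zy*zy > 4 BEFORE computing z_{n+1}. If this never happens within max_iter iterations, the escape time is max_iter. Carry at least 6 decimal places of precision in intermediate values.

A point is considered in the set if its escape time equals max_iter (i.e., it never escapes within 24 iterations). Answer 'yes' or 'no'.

z_0 = 0 + 0i, c = -0.5600 + 1.2570i
Iter 1: z = -0.5600 + 1.2570i, |z|^2 = 1.8936
Iter 2: z = -1.8264 + -0.1508i, |z|^2 = 3.3587
Iter 3: z = 2.7532 + 1.8080i, |z|^2 = 10.8488
Escaped at iteration 3

Answer: no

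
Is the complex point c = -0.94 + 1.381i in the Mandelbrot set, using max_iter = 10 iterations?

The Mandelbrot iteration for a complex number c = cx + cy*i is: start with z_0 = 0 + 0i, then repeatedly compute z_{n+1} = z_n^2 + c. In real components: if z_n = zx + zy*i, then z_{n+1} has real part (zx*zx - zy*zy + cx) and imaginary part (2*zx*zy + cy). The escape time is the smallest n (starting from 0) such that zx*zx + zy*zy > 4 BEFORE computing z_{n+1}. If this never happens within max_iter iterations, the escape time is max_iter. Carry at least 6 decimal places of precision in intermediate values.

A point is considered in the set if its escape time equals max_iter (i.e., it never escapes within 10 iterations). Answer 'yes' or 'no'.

z_0 = 0 + 0i, c = -0.9400 + 1.3810i
Iter 1: z = -0.9400 + 1.3810i, |z|^2 = 2.7908
Iter 2: z = -1.9636 + -1.2153i, |z|^2 = 5.3325
Escaped at iteration 2

Answer: no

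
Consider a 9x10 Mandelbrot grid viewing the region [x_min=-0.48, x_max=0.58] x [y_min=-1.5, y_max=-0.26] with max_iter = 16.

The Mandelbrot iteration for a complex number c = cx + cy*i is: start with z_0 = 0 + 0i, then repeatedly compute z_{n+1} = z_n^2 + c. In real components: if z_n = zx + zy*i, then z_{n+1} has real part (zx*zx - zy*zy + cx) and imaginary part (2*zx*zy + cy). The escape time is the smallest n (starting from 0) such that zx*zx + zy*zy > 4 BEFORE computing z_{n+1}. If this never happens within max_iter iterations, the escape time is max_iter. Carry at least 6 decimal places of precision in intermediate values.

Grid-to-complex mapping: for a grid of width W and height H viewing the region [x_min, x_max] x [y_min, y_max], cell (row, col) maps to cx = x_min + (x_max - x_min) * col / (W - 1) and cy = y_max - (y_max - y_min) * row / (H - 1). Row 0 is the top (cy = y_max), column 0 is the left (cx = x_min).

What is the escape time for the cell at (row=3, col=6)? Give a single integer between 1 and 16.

Answer: 7

Derivation:
z_0 = 0 + 0i, c = 0.3150 + -0.6733i
Iter 1: z = 0.3150 + -0.6733i, |z|^2 = 0.5526
Iter 2: z = -0.0392 + -1.0975i, |z|^2 = 1.2061
Iter 3: z = -0.8880 + -0.5874i, |z|^2 = 1.1337
Iter 4: z = 0.7586 + 0.3699i, |z|^2 = 0.7123
Iter 5: z = 0.7536 + -0.1121i, |z|^2 = 0.5805
Iter 6: z = 0.8704 + -0.8423i, |z|^2 = 1.4670
Iter 7: z = 0.3632 + -2.1395i, |z|^2 = 4.7095
Escaped at iteration 7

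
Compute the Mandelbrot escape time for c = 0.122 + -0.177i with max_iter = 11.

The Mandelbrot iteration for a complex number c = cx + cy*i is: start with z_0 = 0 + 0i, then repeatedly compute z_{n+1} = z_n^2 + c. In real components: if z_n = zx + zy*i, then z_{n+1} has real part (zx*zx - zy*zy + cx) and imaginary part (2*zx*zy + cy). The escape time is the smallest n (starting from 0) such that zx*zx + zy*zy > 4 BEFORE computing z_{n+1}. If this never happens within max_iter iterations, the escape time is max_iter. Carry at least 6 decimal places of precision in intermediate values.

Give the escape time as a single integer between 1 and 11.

z_0 = 0 + 0i, c = 0.1220 + -0.1770i
Iter 1: z = 0.1220 + -0.1770i, |z|^2 = 0.0462
Iter 2: z = 0.1056 + -0.2202i, |z|^2 = 0.0596
Iter 3: z = 0.0847 + -0.2235i, |z|^2 = 0.0571
Iter 4: z = 0.0792 + -0.2148i, |z|^2 = 0.0524
Iter 5: z = 0.0821 + -0.2110i, |z|^2 = 0.0513
Iter 6: z = 0.0842 + -0.2117i, |z|^2 = 0.0519
Iter 7: z = 0.0843 + -0.2126i, |z|^2 = 0.0523
Iter 8: z = 0.0839 + -0.2128i, |z|^2 = 0.0523
Iter 9: z = 0.0837 + -0.2127i, |z|^2 = 0.0523
Iter 10: z = 0.0838 + -0.2126i, |z|^2 = 0.0522

Answer: 11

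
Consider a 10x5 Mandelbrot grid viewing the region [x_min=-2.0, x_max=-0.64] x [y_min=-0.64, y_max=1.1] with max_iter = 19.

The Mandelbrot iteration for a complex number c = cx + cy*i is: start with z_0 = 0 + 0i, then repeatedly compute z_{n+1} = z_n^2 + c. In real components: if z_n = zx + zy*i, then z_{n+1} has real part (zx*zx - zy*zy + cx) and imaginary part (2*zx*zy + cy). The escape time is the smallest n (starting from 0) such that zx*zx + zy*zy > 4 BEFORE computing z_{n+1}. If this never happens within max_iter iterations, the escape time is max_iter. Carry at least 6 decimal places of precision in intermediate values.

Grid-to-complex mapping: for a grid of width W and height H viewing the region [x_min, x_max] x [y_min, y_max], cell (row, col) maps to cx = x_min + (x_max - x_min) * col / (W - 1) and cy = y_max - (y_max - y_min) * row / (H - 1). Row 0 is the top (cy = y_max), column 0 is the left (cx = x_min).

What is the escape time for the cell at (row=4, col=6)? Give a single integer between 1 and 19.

z_0 = 0 + 0i, c = -1.0933 + -0.6400i
Iter 1: z = -1.0933 + -0.6400i, |z|^2 = 1.6050
Iter 2: z = -0.3076 + 0.7595i, |z|^2 = 0.6714
Iter 3: z = -1.5755 + -1.1072i, |z|^2 = 3.7081
Iter 4: z = 0.1632 + 2.8487i, |z|^2 = 8.1418
Escaped at iteration 4

Answer: 4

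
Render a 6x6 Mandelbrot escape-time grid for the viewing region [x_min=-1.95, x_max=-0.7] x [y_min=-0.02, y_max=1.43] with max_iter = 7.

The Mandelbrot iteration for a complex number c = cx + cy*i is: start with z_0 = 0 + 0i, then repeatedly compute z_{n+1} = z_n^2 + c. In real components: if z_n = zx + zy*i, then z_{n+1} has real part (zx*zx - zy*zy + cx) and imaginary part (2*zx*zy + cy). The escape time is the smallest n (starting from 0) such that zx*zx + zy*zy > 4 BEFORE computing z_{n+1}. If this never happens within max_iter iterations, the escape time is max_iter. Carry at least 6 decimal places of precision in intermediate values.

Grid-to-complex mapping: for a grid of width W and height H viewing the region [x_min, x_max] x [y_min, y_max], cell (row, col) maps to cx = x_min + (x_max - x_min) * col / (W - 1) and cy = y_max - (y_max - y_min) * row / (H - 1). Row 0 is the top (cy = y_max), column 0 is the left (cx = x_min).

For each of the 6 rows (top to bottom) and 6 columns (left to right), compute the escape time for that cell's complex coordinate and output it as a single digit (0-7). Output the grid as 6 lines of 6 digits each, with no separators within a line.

(row=0, col=0): c = -1.9500 + 1.4300i → escape time 1
(row=0, col=1): c = -1.7000 + 1.4300i → escape time 1
(row=0, col=2): c = -1.4500 + 1.4300i → escape time 1
(row=0, col=3): c = -1.2000 + 1.4300i → escape time 2
(row=0, col=4): c = -0.9500 + 1.4300i → escape time 2
(row=0, col=5): c = -0.7000 + 1.4300i → escape time 2
(row=1, col=0): c = -1.9500 + 1.1400i → escape time 1
(row=1, col=1): c = -1.7000 + 1.1400i → escape time 1
(row=1, col=2): c = -1.4500 + 1.1400i → escape time 2
(row=1, col=3): c = -1.2000 + 1.1400i → escape time 3
(row=1, col=4): c = -0.9500 + 1.1400i → escape time 3
(row=1, col=5): c = -0.7000 + 1.1400i → escape time 3
(row=2, col=0): c = -1.9500 + 0.8500i → escape time 1
(row=2, col=1): c = -1.7000 + 0.8500i → escape time 2
(row=2, col=2): c = -1.4500 + 0.8500i → escape time 3
(row=2, col=3): c = -1.2000 + 0.8500i → escape time 3
(row=2, col=4): c = -0.9500 + 0.8500i → escape time 3
(row=2, col=5): c = -0.7000 + 0.8500i → escape time 4
(row=3, col=0): c = -1.9500 + 0.5600i → escape time 1
(row=3, col=1): c = -1.7000 + 0.5600i → escape time 3
(row=3, col=2): c = -1.4500 + 0.5600i → escape time 3
(row=3, col=3): c = -1.2000 + 0.5600i → escape time 4
(row=3, col=4): c = -0.9500 + 0.5600i → escape time 5
(row=3, col=5): c = -0.7000 + 0.5600i → escape time 6
(row=4, col=0): c = -1.9500 + 0.2700i → escape time 3
(row=4, col=1): c = -1.7000 + 0.2700i → escape time 4
(row=4, col=2): c = -1.4500 + 0.2700i → escape time 5
(row=4, col=3): c = -1.2000 + 0.2700i → escape time 7
(row=4, col=4): c = -0.9500 + 0.2700i → escape time 7
(row=4, col=5): c = -0.7000 + 0.2700i → escape time 7
(row=5, col=0): c = -1.9500 + -0.0200i → escape time 5
(row=5, col=1): c = -1.7000 + -0.0200i → escape time 7
(row=5, col=2): c = -1.4500 + -0.0200i → escape time 7
(row=5, col=3): c = -1.2000 + -0.0200i → escape time 7
(row=5, col=4): c = -0.9500 + -0.0200i → escape time 7
(row=5, col=5): c = -0.7000 + -0.0200i → escape time 7

Answer: 111222
112333
123334
133456
345777
577777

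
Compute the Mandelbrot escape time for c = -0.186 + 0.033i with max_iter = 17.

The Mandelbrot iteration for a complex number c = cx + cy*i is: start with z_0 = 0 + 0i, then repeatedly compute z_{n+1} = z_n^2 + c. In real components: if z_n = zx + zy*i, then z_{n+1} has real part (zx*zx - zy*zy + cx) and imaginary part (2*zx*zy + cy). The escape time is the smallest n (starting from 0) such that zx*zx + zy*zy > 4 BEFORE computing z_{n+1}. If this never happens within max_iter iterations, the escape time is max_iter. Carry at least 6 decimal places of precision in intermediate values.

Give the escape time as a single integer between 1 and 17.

Answer: 17

Derivation:
z_0 = 0 + 0i, c = -0.1860 + 0.0330i
Iter 1: z = -0.1860 + 0.0330i, |z|^2 = 0.0357
Iter 2: z = -0.1525 + 0.0207i, |z|^2 = 0.0237
Iter 3: z = -0.1632 + 0.0267i, |z|^2 = 0.0273
Iter 4: z = -0.1601 + 0.0243i, |z|^2 = 0.0262
Iter 5: z = -0.1610 + 0.0252i, |z|^2 = 0.0265
Iter 6: z = -0.1607 + 0.0249i, |z|^2 = 0.0265
Iter 7: z = -0.1608 + 0.0250i, |z|^2 = 0.0265
Iter 8: z = -0.1608 + 0.0250i, |z|^2 = 0.0265
Iter 9: z = -0.1608 + 0.0250i, |z|^2 = 0.0265
Iter 10: z = -0.1608 + 0.0250i, |z|^2 = 0.0265
Iter 11: z = -0.1608 + 0.0250i, |z|^2 = 0.0265
Iter 12: z = -0.1608 + 0.0250i, |z|^2 = 0.0265
Iter 13: z = -0.1608 + 0.0250i, |z|^2 = 0.0265
Iter 14: z = -0.1608 + 0.0250i, |z|^2 = 0.0265
Iter 15: z = -0.1608 + 0.0250i, |z|^2 = 0.0265
Iter 16: z = -0.1608 + 0.0250i, |z|^2 = 0.0265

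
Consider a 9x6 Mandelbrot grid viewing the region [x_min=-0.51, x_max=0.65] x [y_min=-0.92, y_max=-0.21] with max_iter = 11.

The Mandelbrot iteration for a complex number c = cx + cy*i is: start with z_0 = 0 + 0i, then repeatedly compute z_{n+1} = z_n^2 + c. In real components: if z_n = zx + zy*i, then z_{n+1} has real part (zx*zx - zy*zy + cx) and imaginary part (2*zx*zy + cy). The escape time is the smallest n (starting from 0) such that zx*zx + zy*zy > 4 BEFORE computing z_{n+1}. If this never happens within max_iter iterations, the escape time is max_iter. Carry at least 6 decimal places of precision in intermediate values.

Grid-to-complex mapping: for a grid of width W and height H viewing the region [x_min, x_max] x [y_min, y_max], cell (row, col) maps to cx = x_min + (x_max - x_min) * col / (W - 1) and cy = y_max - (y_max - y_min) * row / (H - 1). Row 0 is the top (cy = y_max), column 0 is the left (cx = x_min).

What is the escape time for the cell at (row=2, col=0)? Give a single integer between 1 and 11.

z_0 = 0 + 0i, c = -0.5100 + -0.4940i
Iter 1: z = -0.5100 + -0.4940i, |z|^2 = 0.5041
Iter 2: z = -0.4939 + 0.0099i, |z|^2 = 0.2441
Iter 3: z = -0.2661 + -0.5038i, |z|^2 = 0.3246
Iter 4: z = -0.6930 + -0.2259i, |z|^2 = 0.5312
Iter 5: z = -0.0808 + -0.1810i, |z|^2 = 0.0393
Iter 6: z = -0.5362 + -0.4647i, |z|^2 = 0.5035
Iter 7: z = -0.4385 + 0.0044i, |z|^2 = 0.1923
Iter 8: z = -0.3178 + -0.4979i, |z|^2 = 0.3488
Iter 9: z = -0.6569 + -0.1776i, |z|^2 = 0.4630
Iter 10: z = -0.1100 + -0.2607i, |z|^2 = 0.0801

Answer: 11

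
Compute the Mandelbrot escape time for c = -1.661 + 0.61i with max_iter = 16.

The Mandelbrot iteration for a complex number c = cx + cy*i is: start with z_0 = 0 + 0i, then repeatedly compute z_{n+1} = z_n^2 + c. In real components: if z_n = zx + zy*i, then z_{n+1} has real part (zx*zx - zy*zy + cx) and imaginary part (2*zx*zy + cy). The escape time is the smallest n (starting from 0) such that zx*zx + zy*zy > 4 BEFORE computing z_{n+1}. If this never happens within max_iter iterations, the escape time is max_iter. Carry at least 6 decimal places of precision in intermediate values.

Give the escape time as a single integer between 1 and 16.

Answer: 3

Derivation:
z_0 = 0 + 0i, c = -1.6610 + 0.6100i
Iter 1: z = -1.6610 + 0.6100i, |z|^2 = 3.1310
Iter 2: z = 0.7258 + -1.4164i, |z|^2 = 2.5331
Iter 3: z = -3.1404 + -1.4461i, |z|^2 = 11.9536
Escaped at iteration 3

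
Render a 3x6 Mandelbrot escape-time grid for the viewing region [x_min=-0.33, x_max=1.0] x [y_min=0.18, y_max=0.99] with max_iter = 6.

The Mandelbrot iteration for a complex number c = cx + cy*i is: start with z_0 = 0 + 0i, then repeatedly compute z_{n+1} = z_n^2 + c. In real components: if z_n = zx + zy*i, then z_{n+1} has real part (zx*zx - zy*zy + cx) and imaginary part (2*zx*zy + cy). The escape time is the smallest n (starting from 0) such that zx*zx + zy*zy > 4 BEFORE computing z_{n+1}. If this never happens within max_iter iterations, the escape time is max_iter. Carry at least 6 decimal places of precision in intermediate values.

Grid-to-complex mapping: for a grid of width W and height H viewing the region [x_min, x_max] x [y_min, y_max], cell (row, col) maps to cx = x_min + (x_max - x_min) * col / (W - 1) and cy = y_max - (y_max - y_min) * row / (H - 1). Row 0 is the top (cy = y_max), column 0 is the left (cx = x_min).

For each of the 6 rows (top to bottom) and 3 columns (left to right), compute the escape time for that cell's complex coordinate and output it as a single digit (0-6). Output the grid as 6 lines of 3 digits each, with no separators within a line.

Answer: 532
642
662
662
662
662

Derivation:
(row=0, col=0): c = -0.3300 + 0.9900i → escape time 5
(row=0, col=1): c = 0.3350 + 0.9900i → escape time 3
(row=0, col=2): c = 1.0000 + 0.9900i → escape time 2
(row=1, col=0): c = -0.3300 + 0.8280i → escape time 6
(row=1, col=1): c = 0.3350 + 0.8280i → escape time 4
(row=1, col=2): c = 1.0000 + 0.8280i → escape time 2
(row=2, col=0): c = -0.3300 + 0.6660i → escape time 6
(row=2, col=1): c = 0.3350 + 0.6660i → escape time 6
(row=2, col=2): c = 1.0000 + 0.6660i → escape time 2
(row=3, col=0): c = -0.3300 + 0.5040i → escape time 6
(row=3, col=1): c = 0.3350 + 0.5040i → escape time 6
(row=3, col=2): c = 1.0000 + 0.5040i → escape time 2
(row=4, col=0): c = -0.3300 + 0.3420i → escape time 6
(row=4, col=1): c = 0.3350 + 0.3420i → escape time 6
(row=4, col=2): c = 1.0000 + 0.3420i → escape time 2
(row=5, col=0): c = -0.3300 + 0.1800i → escape time 6
(row=5, col=1): c = 0.3350 + 0.1800i → escape time 6
(row=5, col=2): c = 1.0000 + 0.1800i → escape time 2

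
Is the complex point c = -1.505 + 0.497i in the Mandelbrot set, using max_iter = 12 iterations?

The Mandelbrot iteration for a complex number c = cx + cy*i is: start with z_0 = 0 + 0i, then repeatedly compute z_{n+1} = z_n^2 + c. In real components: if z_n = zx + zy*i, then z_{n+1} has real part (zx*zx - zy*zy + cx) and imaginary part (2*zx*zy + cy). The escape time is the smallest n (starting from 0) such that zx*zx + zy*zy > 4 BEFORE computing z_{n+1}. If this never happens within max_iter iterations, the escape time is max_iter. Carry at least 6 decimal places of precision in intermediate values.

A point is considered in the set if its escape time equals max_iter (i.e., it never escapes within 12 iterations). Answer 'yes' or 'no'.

z_0 = 0 + 0i, c = -1.5050 + 0.4970i
Iter 1: z = -1.5050 + 0.4970i, |z|^2 = 2.5120
Iter 2: z = 0.5130 + -0.9990i, |z|^2 = 1.2611
Iter 3: z = -2.2398 + -0.5280i, |z|^2 = 5.2953
Escaped at iteration 3

Answer: no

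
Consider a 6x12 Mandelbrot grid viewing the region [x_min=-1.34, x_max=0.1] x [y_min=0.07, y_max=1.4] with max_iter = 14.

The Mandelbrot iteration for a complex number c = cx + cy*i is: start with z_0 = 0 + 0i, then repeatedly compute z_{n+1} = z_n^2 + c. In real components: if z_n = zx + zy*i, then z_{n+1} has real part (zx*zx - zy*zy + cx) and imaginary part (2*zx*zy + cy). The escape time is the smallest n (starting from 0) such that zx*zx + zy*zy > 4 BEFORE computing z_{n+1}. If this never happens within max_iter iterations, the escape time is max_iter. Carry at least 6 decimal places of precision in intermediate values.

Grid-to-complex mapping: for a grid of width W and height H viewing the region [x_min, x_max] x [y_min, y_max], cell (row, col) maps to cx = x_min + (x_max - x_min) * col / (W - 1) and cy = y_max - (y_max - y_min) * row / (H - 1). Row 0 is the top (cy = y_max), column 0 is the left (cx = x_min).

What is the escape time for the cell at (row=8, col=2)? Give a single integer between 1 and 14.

z_0 = 0 + 0i, c = -0.7640 + 0.4327i
Iter 1: z = -0.7640 + 0.4327i, |z|^2 = 0.7709
Iter 2: z = -0.3676 + -0.2285i, |z|^2 = 0.1873
Iter 3: z = -0.6811 + 0.6007i, |z|^2 = 0.8247
Iter 4: z = -0.6609 + -0.3855i, |z|^2 = 0.5855
Iter 5: z = -0.4758 + 0.9423i, |z|^2 = 1.1144
Iter 6: z = -1.4256 + -0.4640i, |z|^2 = 2.2477
Iter 7: z = 1.0530 + 1.7558i, |z|^2 = 4.1917
Escaped at iteration 7

Answer: 7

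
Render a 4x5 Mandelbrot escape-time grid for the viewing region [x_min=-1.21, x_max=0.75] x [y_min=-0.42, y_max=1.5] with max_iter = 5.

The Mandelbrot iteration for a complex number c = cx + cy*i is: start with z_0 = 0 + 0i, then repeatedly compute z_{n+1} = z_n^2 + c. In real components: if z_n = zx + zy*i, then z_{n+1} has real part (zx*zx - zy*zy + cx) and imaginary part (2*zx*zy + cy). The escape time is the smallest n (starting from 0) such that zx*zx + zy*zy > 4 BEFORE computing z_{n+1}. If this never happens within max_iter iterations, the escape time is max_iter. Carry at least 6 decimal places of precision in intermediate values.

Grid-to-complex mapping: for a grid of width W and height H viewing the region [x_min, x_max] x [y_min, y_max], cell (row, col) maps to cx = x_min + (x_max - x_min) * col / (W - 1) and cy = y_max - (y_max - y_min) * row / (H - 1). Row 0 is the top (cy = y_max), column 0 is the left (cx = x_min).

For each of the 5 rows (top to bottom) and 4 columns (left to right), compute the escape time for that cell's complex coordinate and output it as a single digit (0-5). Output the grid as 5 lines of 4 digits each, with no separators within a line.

(row=0, col=0): c = -1.2100 + 1.5000i → escape time 2
(row=0, col=1): c = -0.5567 + 1.5000i → escape time 2
(row=0, col=2): c = 0.0967 + 1.5000i → escape time 2
(row=0, col=3): c = 0.7500 + 1.5000i → escape time 2
(row=1, col=0): c = -1.2100 + 1.0200i → escape time 3
(row=1, col=1): c = -0.5567 + 1.0200i → escape time 4
(row=1, col=2): c = 0.0967 + 1.0200i → escape time 4
(row=1, col=3): c = 0.7500 + 1.0200i → escape time 2
(row=2, col=0): c = -1.2100 + 0.5400i → escape time 4
(row=2, col=1): c = -0.5567 + 0.5400i → escape time 5
(row=2, col=2): c = 0.0967 + 0.5400i → escape time 5
(row=2, col=3): c = 0.7500 + 0.5400i → escape time 3
(row=3, col=0): c = -1.2100 + 0.0600i → escape time 5
(row=3, col=1): c = -0.5567 + 0.0600i → escape time 5
(row=3, col=2): c = 0.0967 + 0.0600i → escape time 5
(row=3, col=3): c = 0.7500 + 0.0600i → escape time 3
(row=4, col=0): c = -1.2100 + -0.4200i → escape time 5
(row=4, col=1): c = -0.5567 + -0.4200i → escape time 5
(row=4, col=2): c = 0.0967 + -0.4200i → escape time 5
(row=4, col=3): c = 0.7500 + -0.4200i → escape time 3

Answer: 2222
3442
4553
5553
5553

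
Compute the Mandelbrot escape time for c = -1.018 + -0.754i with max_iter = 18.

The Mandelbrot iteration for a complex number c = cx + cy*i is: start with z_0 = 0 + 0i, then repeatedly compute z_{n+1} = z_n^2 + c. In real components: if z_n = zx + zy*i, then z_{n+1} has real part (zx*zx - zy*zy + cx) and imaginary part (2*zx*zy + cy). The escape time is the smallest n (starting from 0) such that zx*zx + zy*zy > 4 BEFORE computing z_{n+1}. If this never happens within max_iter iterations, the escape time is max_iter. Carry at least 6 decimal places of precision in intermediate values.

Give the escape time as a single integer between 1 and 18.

z_0 = 0 + 0i, c = -1.0180 + -0.7540i
Iter 1: z = -1.0180 + -0.7540i, |z|^2 = 1.6048
Iter 2: z = -0.5502 + 0.7811i, |z|^2 = 0.9129
Iter 3: z = -1.3255 + -1.6136i, |z|^2 = 4.3605
Escaped at iteration 3

Answer: 3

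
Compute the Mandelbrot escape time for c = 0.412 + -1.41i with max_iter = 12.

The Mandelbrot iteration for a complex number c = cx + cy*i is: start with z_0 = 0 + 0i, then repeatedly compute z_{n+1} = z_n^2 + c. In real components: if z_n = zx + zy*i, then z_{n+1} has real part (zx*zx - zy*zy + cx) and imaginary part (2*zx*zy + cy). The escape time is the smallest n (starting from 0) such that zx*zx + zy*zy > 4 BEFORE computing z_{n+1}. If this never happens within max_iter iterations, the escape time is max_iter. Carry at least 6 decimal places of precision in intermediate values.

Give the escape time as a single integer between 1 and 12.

z_0 = 0 + 0i, c = 0.4120 + -1.4100i
Iter 1: z = 0.4120 + -1.4100i, |z|^2 = 2.1578
Iter 2: z = -1.4064 + -2.5718i, |z|^2 = 8.5922
Escaped at iteration 2

Answer: 2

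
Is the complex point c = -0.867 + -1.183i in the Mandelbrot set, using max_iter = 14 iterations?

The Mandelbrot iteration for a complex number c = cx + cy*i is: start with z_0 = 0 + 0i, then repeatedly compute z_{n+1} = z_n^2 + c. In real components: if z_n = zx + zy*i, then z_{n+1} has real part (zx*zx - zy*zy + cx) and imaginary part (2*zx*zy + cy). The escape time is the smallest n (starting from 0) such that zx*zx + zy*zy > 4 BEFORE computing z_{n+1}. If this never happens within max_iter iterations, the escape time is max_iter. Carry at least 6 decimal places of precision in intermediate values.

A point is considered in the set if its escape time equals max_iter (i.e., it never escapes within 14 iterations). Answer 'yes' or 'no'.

z_0 = 0 + 0i, c = -0.8670 + -1.1830i
Iter 1: z = -0.8670 + -1.1830i, |z|^2 = 2.1512
Iter 2: z = -1.5148 + 0.8683i, |z|^2 = 3.0486
Iter 3: z = 0.6736 + -3.8137i, |z|^2 = 14.9979
Escaped at iteration 3

Answer: no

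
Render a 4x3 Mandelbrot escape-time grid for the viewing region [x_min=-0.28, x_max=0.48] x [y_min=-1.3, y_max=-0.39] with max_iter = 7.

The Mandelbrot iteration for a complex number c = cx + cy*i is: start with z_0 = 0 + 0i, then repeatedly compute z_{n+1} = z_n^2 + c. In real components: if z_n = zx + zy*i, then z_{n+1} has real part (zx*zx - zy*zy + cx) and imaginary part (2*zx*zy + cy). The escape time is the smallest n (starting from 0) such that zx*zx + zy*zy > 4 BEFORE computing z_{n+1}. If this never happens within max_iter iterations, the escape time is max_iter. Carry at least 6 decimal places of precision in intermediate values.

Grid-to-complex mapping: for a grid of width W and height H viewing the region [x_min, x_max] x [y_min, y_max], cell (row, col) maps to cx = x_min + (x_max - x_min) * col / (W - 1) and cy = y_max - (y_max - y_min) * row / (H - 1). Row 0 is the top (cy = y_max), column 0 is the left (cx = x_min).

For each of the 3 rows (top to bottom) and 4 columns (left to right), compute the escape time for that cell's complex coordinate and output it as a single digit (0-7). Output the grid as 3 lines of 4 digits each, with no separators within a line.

Answer: 7776
7753
3222

Derivation:
(row=0, col=0): c = -0.2800 + -0.3900i → escape time 7
(row=0, col=1): c = -0.0267 + -0.3900i → escape time 7
(row=0, col=2): c = 0.2267 + -0.3900i → escape time 7
(row=0, col=3): c = 0.4800 + -0.3900i → escape time 6
(row=1, col=0): c = -0.2800 + -0.8450i → escape time 7
(row=1, col=1): c = -0.0267 + -0.8450i → escape time 7
(row=1, col=2): c = 0.2267 + -0.8450i → escape time 5
(row=1, col=3): c = 0.4800 + -0.8450i → escape time 3
(row=2, col=0): c = -0.2800 + -1.3000i → escape time 3
(row=2, col=1): c = -0.0267 + -1.3000i → escape time 2
(row=2, col=2): c = 0.2267 + -1.3000i → escape time 2
(row=2, col=3): c = 0.4800 + -1.3000i → escape time 2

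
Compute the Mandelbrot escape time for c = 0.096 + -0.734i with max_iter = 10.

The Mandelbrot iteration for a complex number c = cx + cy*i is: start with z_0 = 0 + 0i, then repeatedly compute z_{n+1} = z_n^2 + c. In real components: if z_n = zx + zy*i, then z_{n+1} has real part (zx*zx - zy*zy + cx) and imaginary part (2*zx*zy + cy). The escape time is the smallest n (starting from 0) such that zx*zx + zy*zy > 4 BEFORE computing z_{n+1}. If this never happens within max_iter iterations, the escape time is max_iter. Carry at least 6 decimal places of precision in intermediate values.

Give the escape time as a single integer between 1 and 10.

z_0 = 0 + 0i, c = 0.0960 + -0.7340i
Iter 1: z = 0.0960 + -0.7340i, |z|^2 = 0.5480
Iter 2: z = -0.4335 + -0.8749i, |z|^2 = 0.9535
Iter 3: z = -0.4815 + 0.0246i, |z|^2 = 0.2325
Iter 4: z = 0.3273 + -0.7577i, |z|^2 = 0.6813
Iter 5: z = -0.3710 + -1.2300i, |z|^2 = 1.6505
Iter 6: z = -1.2792 + 0.1787i, |z|^2 = 1.6682
Iter 7: z = 1.7003 + -1.1912i, |z|^2 = 4.3101
Escaped at iteration 7

Answer: 7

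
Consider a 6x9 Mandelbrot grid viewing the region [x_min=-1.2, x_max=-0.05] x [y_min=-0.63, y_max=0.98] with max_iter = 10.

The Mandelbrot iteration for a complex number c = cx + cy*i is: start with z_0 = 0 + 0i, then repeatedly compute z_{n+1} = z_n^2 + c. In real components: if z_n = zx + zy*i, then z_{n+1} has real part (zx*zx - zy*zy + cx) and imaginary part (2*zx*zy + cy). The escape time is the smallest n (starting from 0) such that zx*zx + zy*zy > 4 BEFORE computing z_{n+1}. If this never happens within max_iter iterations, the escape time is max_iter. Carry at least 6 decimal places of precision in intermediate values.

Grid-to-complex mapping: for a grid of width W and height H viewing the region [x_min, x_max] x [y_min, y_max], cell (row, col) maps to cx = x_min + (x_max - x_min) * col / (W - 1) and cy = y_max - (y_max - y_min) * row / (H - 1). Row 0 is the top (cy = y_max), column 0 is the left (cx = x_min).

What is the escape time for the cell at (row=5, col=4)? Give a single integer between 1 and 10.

z_0 = 0 + 0i, c = -0.2800 + -0.0262i
Iter 1: z = -0.2800 + -0.0262i, |z|^2 = 0.0791
Iter 2: z = -0.2023 + -0.0115i, |z|^2 = 0.0411
Iter 3: z = -0.2392 + -0.0216i, |z|^2 = 0.0577
Iter 4: z = -0.2232 + -0.0159i, |z|^2 = 0.0501
Iter 5: z = -0.2304 + -0.0191i, |z|^2 = 0.0535
Iter 6: z = -0.2273 + -0.0174i, |z|^2 = 0.0520
Iter 7: z = -0.2287 + -0.0183i, |z|^2 = 0.0526
Iter 8: z = -0.2281 + -0.0179i, |z|^2 = 0.0523
Iter 9: z = -0.2283 + -0.0181i, |z|^2 = 0.0525

Answer: 10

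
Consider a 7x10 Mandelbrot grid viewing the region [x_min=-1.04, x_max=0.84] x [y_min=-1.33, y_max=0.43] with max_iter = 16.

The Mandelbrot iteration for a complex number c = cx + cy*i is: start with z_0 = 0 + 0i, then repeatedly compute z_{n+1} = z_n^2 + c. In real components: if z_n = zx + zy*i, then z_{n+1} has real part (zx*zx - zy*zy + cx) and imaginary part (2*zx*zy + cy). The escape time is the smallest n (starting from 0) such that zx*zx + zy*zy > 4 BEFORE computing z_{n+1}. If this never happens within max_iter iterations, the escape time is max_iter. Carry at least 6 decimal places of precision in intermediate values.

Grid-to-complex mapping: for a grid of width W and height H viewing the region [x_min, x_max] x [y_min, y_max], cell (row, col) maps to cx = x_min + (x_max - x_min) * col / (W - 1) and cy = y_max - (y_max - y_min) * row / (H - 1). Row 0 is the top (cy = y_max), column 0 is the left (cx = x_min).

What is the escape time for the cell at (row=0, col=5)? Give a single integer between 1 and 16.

Answer: 5

Derivation:
z_0 = 0 + 0i, c = 0.5267 + 0.4300i
Iter 1: z = 0.5267 + 0.4300i, |z|^2 = 0.4623
Iter 2: z = 0.6191 + 0.8829i, |z|^2 = 1.1629
Iter 3: z = 0.1304 + 1.5233i, |z|^2 = 2.3375
Iter 4: z = -1.7768 + 0.8274i, |z|^2 = 3.8417
Iter 5: z = 2.9993 + -2.5103i, |z|^2 = 15.2971
Escaped at iteration 5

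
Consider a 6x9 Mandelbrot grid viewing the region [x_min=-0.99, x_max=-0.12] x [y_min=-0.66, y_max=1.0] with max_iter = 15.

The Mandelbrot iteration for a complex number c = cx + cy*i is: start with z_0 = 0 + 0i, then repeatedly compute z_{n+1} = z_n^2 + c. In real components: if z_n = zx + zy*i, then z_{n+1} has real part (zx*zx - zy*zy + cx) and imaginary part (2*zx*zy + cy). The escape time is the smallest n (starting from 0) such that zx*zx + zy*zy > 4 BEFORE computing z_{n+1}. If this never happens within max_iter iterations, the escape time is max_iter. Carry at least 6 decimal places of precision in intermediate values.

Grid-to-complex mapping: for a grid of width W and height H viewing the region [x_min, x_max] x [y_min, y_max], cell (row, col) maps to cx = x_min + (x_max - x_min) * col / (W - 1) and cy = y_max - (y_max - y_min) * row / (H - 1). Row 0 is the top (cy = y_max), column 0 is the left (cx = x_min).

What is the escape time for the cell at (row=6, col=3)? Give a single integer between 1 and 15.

z_0 = 0 + 0i, c = -0.4680 + -0.2450i
Iter 1: z = -0.4680 + -0.2450i, |z|^2 = 0.2790
Iter 2: z = -0.3090 + -0.0157i, |z|^2 = 0.0957
Iter 3: z = -0.3728 + -0.2353i, |z|^2 = 0.1943
Iter 4: z = -0.3844 + -0.0696i, |z|^2 = 0.1526
Iter 5: z = -0.3251 + -0.1915i, |z|^2 = 0.1423
Iter 6: z = -0.3990 + -0.1205i, |z|^2 = 0.1737
Iter 7: z = -0.3233 + -0.1488i, |z|^2 = 0.1267
Iter 8: z = -0.3856 + -0.1488i, |z|^2 = 0.1708
Iter 9: z = -0.3414 + -0.1303i, |z|^2 = 0.1335
Iter 10: z = -0.3684 + -0.1560i, |z|^2 = 0.1601
Iter 11: z = -0.3566 + -0.1300i, |z|^2 = 0.1441
Iter 12: z = -0.3577 + -0.1523i, |z|^2 = 0.1511
Iter 13: z = -0.3632 + -0.1361i, |z|^2 = 0.1504
Iter 14: z = -0.3546 + -0.1462i, |z|^2 = 0.1471

Answer: 15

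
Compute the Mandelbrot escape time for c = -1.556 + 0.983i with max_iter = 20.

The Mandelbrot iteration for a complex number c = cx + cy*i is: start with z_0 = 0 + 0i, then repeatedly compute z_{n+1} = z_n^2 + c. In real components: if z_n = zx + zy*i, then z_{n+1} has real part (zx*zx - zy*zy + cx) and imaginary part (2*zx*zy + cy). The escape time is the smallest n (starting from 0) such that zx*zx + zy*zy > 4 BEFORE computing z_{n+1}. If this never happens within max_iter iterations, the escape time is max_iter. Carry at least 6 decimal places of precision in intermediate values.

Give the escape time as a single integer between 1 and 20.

z_0 = 0 + 0i, c = -1.5560 + 0.9830i
Iter 1: z = -1.5560 + 0.9830i, |z|^2 = 3.3874
Iter 2: z = -0.1012 + -2.0761i, |z|^2 = 4.3204
Escaped at iteration 2

Answer: 2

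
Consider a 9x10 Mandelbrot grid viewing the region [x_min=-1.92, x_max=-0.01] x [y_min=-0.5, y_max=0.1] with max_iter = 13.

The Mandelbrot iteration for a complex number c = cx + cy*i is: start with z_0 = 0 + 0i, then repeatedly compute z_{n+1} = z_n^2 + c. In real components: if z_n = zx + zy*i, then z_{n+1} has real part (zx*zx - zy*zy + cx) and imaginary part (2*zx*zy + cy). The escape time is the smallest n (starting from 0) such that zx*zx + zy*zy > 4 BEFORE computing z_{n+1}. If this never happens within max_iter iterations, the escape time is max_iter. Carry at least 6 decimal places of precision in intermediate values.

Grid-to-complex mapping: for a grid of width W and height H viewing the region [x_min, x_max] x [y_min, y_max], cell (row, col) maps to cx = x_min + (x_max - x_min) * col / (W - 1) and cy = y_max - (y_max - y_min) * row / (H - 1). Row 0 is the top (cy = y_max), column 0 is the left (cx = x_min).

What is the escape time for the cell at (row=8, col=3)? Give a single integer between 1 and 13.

z_0 = 0 + 0i, c = -1.2037 + -0.4333i
Iter 1: z = -1.2037 + -0.4333i, |z|^2 = 1.6368
Iter 2: z = 0.0575 + 0.6099i, |z|^2 = 0.3753
Iter 3: z = -1.5724 + -0.3632i, |z|^2 = 2.6045
Iter 4: z = 1.1369 + 0.7089i, |z|^2 = 1.7951
Iter 5: z = -0.4138 + 1.1786i, |z|^2 = 1.5603
Iter 6: z = -2.4217 + -1.4087i, |z|^2 = 7.8490
Escaped at iteration 6

Answer: 6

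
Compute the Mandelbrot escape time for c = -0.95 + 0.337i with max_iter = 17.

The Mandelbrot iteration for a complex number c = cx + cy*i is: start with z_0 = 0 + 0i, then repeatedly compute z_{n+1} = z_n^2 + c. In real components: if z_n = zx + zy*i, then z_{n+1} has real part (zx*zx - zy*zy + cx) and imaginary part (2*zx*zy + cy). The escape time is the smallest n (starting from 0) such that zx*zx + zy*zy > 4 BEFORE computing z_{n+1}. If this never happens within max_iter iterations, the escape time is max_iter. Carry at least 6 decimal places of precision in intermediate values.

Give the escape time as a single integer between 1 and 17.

z_0 = 0 + 0i, c = -0.9500 + 0.3370i
Iter 1: z = -0.9500 + 0.3370i, |z|^2 = 1.0161
Iter 2: z = -0.1611 + -0.3033i, |z|^2 = 0.1179
Iter 3: z = -1.0160 + 0.4347i, |z|^2 = 1.2213
Iter 4: z = -0.1066 + -0.5464i, |z|^2 = 0.3099
Iter 5: z = -1.2371 + 0.4535i, |z|^2 = 1.7362
Iter 6: z = 0.3749 + -0.7851i, |z|^2 = 0.7569
Iter 7: z = -1.4258 + -0.2516i, |z|^2 = 2.0963
Iter 8: z = 1.0197 + 1.0545i, |z|^2 = 2.1518
Iter 9: z = -1.0221 + 2.4876i, |z|^2 = 7.2328
Escaped at iteration 9

Answer: 9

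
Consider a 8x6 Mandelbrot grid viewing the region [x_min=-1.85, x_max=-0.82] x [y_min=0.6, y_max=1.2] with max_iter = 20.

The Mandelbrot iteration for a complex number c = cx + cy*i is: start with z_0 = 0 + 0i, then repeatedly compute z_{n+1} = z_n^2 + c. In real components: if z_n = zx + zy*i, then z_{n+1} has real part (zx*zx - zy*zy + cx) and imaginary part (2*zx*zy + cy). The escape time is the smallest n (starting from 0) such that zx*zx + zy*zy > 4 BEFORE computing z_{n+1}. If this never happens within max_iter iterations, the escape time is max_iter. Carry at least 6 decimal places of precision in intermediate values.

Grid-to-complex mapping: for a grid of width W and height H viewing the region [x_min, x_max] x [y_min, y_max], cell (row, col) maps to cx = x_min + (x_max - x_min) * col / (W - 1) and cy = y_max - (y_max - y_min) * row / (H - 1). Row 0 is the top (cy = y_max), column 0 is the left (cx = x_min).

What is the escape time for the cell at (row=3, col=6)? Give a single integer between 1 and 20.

Answer: 3

Derivation:
z_0 = 0 + 0i, c = -0.9671 + 0.8400i
Iter 1: z = -0.9671 + 0.8400i, |z|^2 = 1.6410
Iter 2: z = -0.7374 + -0.7848i, |z|^2 = 1.1596
Iter 3: z = -1.0393 + 1.9974i, |z|^2 = 5.0698
Escaped at iteration 3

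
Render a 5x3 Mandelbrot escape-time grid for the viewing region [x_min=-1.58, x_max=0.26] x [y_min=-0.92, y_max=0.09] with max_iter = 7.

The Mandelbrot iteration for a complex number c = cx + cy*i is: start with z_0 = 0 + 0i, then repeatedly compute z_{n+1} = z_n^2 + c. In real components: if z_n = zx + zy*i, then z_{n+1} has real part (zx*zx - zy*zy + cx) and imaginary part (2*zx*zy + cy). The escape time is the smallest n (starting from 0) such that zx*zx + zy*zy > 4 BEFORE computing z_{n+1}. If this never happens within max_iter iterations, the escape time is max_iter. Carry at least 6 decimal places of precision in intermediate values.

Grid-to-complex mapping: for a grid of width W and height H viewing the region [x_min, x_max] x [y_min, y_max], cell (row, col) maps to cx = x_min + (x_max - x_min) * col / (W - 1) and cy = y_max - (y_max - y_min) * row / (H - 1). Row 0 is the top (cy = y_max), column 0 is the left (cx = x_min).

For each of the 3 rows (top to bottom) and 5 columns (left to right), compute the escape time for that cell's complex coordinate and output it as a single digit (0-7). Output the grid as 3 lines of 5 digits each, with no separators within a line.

(row=0, col=0): c = -1.5800 + 0.0900i → escape time 6
(row=0, col=1): c = -1.1200 + 0.0900i → escape time 7
(row=0, col=2): c = -0.6600 + 0.0900i → escape time 7
(row=0, col=3): c = -0.2000 + 0.0900i → escape time 7
(row=0, col=4): c = 0.2600 + 0.0900i → escape time 7
(row=1, col=0): c = -1.5800 + -0.4150i → escape time 3
(row=1, col=1): c = -1.1200 + -0.4150i → escape time 6
(row=1, col=2): c = -0.6600 + -0.4150i → escape time 7
(row=1, col=3): c = -0.2000 + -0.4150i → escape time 7
(row=1, col=4): c = 0.2600 + -0.4150i → escape time 7
(row=2, col=0): c = -1.5800 + -0.9200i → escape time 3
(row=2, col=1): c = -1.1200 + -0.9200i → escape time 3
(row=2, col=2): c = -0.6600 + -0.9200i → escape time 4
(row=2, col=3): c = -0.2000 + -0.9200i → escape time 7
(row=2, col=4): c = 0.2600 + -0.9200i → escape time 4

Answer: 67777
36777
33474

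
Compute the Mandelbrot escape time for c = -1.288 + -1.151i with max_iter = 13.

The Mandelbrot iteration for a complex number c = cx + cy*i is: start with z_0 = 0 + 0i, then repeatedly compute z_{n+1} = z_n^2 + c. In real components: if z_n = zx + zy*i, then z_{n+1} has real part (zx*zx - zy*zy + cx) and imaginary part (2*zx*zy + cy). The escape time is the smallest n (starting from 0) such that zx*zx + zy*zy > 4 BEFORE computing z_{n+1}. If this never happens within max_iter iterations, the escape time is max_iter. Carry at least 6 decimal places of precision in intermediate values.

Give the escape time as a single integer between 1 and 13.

z_0 = 0 + 0i, c = -1.2880 + -1.1510i
Iter 1: z = -1.2880 + -1.1510i, |z|^2 = 2.9837
Iter 2: z = -0.9539 + 1.8140i, |z|^2 = 4.2004
Escaped at iteration 2

Answer: 2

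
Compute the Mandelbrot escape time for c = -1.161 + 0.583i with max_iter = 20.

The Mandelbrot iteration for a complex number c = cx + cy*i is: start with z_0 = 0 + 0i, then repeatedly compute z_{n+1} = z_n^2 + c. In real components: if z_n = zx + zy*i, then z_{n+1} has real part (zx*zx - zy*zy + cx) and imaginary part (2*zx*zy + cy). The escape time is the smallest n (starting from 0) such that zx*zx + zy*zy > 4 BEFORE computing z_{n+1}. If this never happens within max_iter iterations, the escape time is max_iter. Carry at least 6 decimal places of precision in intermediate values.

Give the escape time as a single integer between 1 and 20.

Answer: 4

Derivation:
z_0 = 0 + 0i, c = -1.1610 + 0.5830i
Iter 1: z = -1.1610 + 0.5830i, |z|^2 = 1.6878
Iter 2: z = -0.1530 + -0.7707i, |z|^2 = 0.6174
Iter 3: z = -1.7316 + 0.8188i, |z|^2 = 3.6689
Iter 4: z = 1.1671 + -2.2527i, |z|^2 = 6.4366
Escaped at iteration 4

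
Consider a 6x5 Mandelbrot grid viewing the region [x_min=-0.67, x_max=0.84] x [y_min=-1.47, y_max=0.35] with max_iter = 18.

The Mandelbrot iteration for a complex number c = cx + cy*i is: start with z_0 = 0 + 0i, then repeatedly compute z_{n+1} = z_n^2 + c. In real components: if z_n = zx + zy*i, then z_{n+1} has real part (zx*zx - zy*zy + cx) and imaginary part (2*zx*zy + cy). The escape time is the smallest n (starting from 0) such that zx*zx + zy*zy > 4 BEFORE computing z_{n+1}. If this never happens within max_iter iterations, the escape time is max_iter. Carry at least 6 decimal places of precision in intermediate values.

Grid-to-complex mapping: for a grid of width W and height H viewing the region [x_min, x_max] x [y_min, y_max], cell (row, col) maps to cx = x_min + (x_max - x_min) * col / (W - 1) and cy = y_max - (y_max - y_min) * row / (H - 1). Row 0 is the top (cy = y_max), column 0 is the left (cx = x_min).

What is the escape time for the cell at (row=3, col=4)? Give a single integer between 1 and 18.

z_0 = 0 + 0i, c = 0.5380 + -1.0150i
Iter 1: z = 0.5380 + -1.0150i, |z|^2 = 1.3197
Iter 2: z = -0.2028 + -2.1071i, |z|^2 = 4.4812
Escaped at iteration 2

Answer: 2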